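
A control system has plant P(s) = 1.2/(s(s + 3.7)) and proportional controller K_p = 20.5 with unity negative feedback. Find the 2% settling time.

The closed-loop denominator s² + 3.7s + 24.6 gives ω_n = √24.6 = 4.96 and ζ = 3.7/(2ω_n) = 0.373.
2% settling time T_s ≈ 4/(ζω_n) = 4/1.85 = 2.16 s.

T_s ≈ 2.16 s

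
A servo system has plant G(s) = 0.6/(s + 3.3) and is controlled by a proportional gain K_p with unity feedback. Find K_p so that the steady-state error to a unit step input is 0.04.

The loop is type 0, so e_ss(step) = 1/(1 + K_pos) with K_pos = K_p·G(0).
G(0) = 0.1818. Require 1/(1 + K_p·0.1818) = 0.04, so 1 + 0.1818·K_p = 25.
K_p = (25 − 1)/0.1818 = 132.

K_p = 132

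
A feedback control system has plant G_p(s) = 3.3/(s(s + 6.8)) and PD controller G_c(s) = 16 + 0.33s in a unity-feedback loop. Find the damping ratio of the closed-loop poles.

ζ = 0.543

Forward path: (16 + 0.33s)·3.3/(s(s+6.8)). The closed-loop characteristic equation is s² + (6.8 + 3.3·0.33)s + 3.3·16 = 0.
That is s² + 7.889s + 52.8 = 0, so ω_n = 7.266 rad/s and ζ = 7.889/(2·7.266) = 0.5428.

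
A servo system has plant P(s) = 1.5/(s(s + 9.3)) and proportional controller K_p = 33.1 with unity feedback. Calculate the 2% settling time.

Closed-loop characteristic equation: s² + 9.3s + 49.65 = 0, so ω_n = 7.046 rad/s and ζ = 9.3/(2·7.046) = 0.6599.
2% settling time T_s ≈ 4/(ζω_n) = 4/4.65 = 0.86 s.

T_s ≈ 0.86 s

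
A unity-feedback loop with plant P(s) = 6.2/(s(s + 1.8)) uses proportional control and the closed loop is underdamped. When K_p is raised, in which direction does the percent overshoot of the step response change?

ζ = 1.8/(2√(6.2K_p)) decreases as K_p grows; lower damping means more overshoot.

increase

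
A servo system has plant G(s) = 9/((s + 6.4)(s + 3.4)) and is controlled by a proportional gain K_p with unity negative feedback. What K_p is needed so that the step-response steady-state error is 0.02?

For a type-0 loop with proportional control, e_ss = 1/(1 + K_p·G(0)).
G(0) = 0.4136. Require 1/(1 + K_p·0.4136) = 0.02, so 1 + 0.4136·K_p = 50.
K_p = (50 − 1)/0.4136 = 118.

K_p = 118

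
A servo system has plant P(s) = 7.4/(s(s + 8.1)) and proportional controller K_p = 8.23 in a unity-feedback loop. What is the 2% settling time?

Closed-loop characteristic equation: s² + 8.1s + 60.9 = 0, so ω_n = 7.804 rad/s and ζ = 8.1/(2·7.804) = 0.519.
2% settling time T_s ≈ 4/(ζω_n) = 4/4.05 = 0.988 s.

T_s ≈ 0.988 s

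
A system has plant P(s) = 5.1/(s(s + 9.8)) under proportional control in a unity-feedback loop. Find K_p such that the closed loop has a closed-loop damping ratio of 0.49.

Closed-loop characteristic equation: s² + 9.8s + K_p·5.1 = 0.
So ω_n = √(5.1K_p) and 2ζω_n = 9.8, giving ζ = 9.8/(2√(5.1K_p)).
Setting ζ = 0.49: √(5.1K_p) = 9.8/(2·0.49) = 10, so K_p = 100/5.1 = 19.6.

K_p = 19.6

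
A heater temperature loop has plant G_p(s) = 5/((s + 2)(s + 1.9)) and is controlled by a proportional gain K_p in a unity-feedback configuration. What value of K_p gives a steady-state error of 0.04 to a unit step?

K_p = 18.2

Steady-state error for a unit step on this type-0 loop is 1/(1 + K_p·G_p(0)).
G_p(0) = 1.316. Require 1/(1 + K_p·1.316) = 0.04, so 1 + 1.316·K_p = 25.
K_p = (25 − 1)/1.316 = 18.2.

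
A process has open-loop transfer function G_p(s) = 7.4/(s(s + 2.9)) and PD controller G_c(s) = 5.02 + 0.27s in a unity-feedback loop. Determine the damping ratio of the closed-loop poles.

Forward path: (5.02 + 0.27s)·7.4/(s(s+2.9)). The closed-loop characteristic equation is s² + (2.9 + 7.4·0.27)s + 7.4·5.02 = 0.
That is s² + 4.898s + 37.15 = 0, so ω_n = 6.095 rad/s and ζ = 4.898/(2·6.095) = 0.4018.

ζ = 0.402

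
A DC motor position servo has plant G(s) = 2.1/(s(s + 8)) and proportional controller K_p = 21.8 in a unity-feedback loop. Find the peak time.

T_p = 0.576 s

Closed-loop characteristic equation: s² + 8s + 45.78 = 0, so ω_n = 6.766 rad/s and ζ = 8/(2·6.766) = 0.5912.
Damped frequency ω_d = ω_n√(1−ζ²) = 5.457 rad/s, so peak time T_p = π/ω_d = 0.576 s.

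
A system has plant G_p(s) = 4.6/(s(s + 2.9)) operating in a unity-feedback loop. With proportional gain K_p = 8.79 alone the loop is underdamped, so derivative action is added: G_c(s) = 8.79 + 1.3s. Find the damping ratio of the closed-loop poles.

ζ = 0.698

Forward path: (8.79 + 1.3s)·4.6/(s(s+2.9)). The closed-loop characteristic equation is s² + (2.9 + 4.6·1.3)s + 4.6·8.79 = 0.
That is s² + 8.88s + 40.43 = 0, so ω_n = 6.359 rad/s and ζ = 8.88/(2·6.359) = 0.6982.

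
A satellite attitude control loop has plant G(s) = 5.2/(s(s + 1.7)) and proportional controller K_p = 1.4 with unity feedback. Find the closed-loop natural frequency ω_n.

ω_n = 2.7 rad/s

1 + K_p·G(s) = 0 gives s² + 1.7s + 7.28 = 0.
Matching s² + 2ζω_n s + ω_n²: ω_n = √7.28 = 2.698 rad/s and 2ζω_n = 1.7, so ζ = 1.7/(2·2.698) = 0.315.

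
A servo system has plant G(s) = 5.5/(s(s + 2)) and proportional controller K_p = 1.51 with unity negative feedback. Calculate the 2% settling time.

The closed-loop denominator s² + 2s + 8.305 gives ω_n = √8.305 = 2.882 and ζ = 2/(2ω_n) = 0.347.
2% settling time T_s ≈ 4/(ζω_n) = 4/1 = 4 s.

T_s ≈ 4 s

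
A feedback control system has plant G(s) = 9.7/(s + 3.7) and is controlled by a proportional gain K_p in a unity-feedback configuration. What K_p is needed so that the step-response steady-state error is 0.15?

K_p = 2.16

For a type-0 loop with proportional control, e_ss = 1/(1 + K_p·G(0)).
G(0) = 2.622. Require 1/(1 + K_p·2.622) = 0.15, so 1 + 2.622·K_p = 6.667.
K_p = (6.667 − 1)/2.622 = 2.16.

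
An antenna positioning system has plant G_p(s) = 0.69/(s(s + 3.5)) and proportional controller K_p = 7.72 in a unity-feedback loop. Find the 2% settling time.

T_s ≈ 2.29 s

From 1 + K_pG_p(s) = 0: s² + 3.5s + 5.327 = 0 ⇒ ω_n = 2.308, ζ = 0.7582.
2% settling time T_s ≈ 4/(ζω_n) = 4/1.75 = 2.29 s.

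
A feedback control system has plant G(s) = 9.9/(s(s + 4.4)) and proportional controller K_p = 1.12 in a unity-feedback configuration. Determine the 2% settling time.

The closed-loop denominator s² + 4.4s + 11.09 gives ω_n = √11.09 = 3.33 and ζ = 4.4/(2ω_n) = 0.6607.
2% settling time T_s ≈ 4/(ζω_n) = 4/2.2 = 1.82 s.

T_s ≈ 1.82 s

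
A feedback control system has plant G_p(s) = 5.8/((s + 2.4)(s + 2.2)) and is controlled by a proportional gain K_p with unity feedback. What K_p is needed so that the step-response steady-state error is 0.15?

K_p = 5.16

Steady-state error for a unit step on this type-0 loop is 1/(1 + K_p·G_p(0)).
G_p(0) = 1.098. Require 1/(1 + K_p·1.098) = 0.15, so 1 + 1.098·K_p = 6.667.
K_p = (6.667 − 1)/1.098 = 5.16.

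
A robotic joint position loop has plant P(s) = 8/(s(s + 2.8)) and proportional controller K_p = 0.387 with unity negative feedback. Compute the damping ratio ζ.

The closed-loop denominator is s(s+2.8) + 0.387·8 = s² + 2.8s + 3.096.
Matching s² + 2ζω_n s + ω_n²: ω_n = √3.096 = 1.76 rad/s and 2ζω_n = 2.8, so ζ = 2.8/(2·1.76) = 0.796.

ζ = 0.796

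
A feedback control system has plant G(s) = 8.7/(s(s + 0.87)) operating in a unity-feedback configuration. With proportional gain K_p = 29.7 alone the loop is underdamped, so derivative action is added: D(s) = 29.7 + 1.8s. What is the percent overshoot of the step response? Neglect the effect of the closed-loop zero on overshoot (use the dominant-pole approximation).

Forward path: (29.7 + 1.8s)·8.7/(s(s+0.87)). The closed-loop characteristic equation is s² + (0.87 + 8.7·1.8)s + 8.7·29.7 = 0.
That is s² + 16.53s + 258.4 = 0, so ω_n = 16.07 rad/s and ζ = 16.53/(2·16.07) = 0.5142.
%OS = 100·exp(−πζ/√(1−ζ²)) = 15.2%.

15.2%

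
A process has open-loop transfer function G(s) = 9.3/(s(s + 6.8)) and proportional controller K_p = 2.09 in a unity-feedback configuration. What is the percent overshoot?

2.22%

From 1 + K_pG(s) = 0: s² + 6.8s + 19.44 = 0 ⇒ ω_n = 4.409, ζ = 0.7712.
%OS = 100·exp(−πζ/√(1−ζ²)) = 100·exp(−π·0.7712/√0.4053) = 2.22%.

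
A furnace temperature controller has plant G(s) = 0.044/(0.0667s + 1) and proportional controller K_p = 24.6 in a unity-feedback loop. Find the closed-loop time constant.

τ = 0.032 s

Closed loop: T(s) = K_p·G/(1+K_p·G) = 1.082/(0.0667s + 1 + 1.082), with pole at s = −(1 + 1.082)/0.0667 = −31.22.
Closed-loop time constant τ = 1/31.22 = 0.032 s.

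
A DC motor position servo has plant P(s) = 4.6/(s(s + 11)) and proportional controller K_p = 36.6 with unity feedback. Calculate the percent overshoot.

23%

From 1 + K_pP(s) = 0: s² + 11s + 168.4 = 0 ⇒ ω_n = 12.98, ζ = 0.4239.
%OS = 100·exp(−πζ/√(1−ζ²)) = 100·exp(−π·0.4239/√0.8203) = 23%.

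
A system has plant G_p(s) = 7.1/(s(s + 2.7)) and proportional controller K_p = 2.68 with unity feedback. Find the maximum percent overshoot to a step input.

Closed-loop characteristic equation: s² + 2.7s + 19.03 = 0, so ω_n = 4.362 rad/s and ζ = 2.7/(2·4.362) = 0.3095.
%OS = 100·exp(−πζ/√(1−ζ²)) = 100·exp(−π·0.3095/√0.9042) = 36%.

36%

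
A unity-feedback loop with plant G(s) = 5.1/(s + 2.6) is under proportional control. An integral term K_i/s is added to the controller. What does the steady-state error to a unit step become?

The integrator makes K_pos = lim_{s→0} C(s)G(s) infinite, so e_ss = 1/(1+K_pos) = 0.

0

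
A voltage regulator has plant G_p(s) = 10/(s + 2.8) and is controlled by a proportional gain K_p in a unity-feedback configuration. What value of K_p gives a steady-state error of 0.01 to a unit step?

The loop is type 0, so e_ss(step) = 1/(1 + K_pos) with K_pos = K_p·G_p(0).
G_p(0) = 3.571. Require 1/(1 + K_p·3.571) = 0.01, so 1 + 3.571·K_p = 100.
K_p = (100 − 1)/3.571 = 27.7.

K_p = 27.7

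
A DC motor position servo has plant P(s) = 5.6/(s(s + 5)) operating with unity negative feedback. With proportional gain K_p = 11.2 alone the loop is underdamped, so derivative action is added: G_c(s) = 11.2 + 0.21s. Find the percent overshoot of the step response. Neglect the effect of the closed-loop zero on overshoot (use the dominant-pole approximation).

Forward path: (11.2 + 0.21s)·5.6/(s(s+5)). The closed-loop characteristic equation is s² + (5 + 5.6·0.21)s + 5.6·11.2 = 0.
That is s² + 6.176s + 62.72 = 0, so ω_n = 7.92 rad/s and ζ = 6.176/(2·7.92) = 0.3899.
%OS = 100·exp(−πζ/√(1−ζ²)) = 26.4%.

26.4%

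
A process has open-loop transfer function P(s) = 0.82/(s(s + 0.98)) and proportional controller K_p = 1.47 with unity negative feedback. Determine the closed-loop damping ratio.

ζ = 0.446

With unity feedback the closed-loop characteristic equation is s² + 0.98s + 1.47·0.82 = s² + 0.98s + 1.205 = 0.
So ω_n² = 1.205 ⇒ ω_n = 1.098 rad/s, and ζ = 0.98/(2ω_n) = 0.446.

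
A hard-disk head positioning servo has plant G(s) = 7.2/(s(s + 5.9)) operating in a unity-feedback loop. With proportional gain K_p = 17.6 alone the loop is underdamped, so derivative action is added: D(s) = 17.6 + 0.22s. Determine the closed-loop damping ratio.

Forward path: (17.6 + 0.22s)·7.2/(s(s+5.9)). The closed-loop characteristic equation is s² + (5.9 + 7.2·0.22)s + 7.2·17.6 = 0.
That is s² + 7.484s + 126.7 = 0, so ω_n = 11.26 rad/s and ζ = 7.484/(2·11.26) = 0.3324.

ζ = 0.332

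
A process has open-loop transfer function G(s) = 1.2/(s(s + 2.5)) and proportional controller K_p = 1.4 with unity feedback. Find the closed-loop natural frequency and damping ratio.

ω_n = 1.3 rad/s, ζ = 0.964

The closed-loop denominator is s(s+2.5) + 1.4·1.2 = s² + 2.5s + 1.68.
So ω_n² = 1.68 ⇒ ω_n = 1.296 rad/s, and ζ = 2.5/(2ω_n) = 0.964.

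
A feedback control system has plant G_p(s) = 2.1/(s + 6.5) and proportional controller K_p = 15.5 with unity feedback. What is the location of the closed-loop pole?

s = -39.05

Closed-loop transfer function: T(s) = K_p·G_p(s)/(1 + K_p·G_p(s)) = 32.55/(s + 6.5 + 32.55) = 32.55/(s + 39.05).
The closed-loop pole is at s = −39.05.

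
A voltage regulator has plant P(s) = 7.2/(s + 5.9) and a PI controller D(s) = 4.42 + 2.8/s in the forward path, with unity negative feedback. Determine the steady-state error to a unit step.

0

The open loop D(s)P(s) has a pole at the origin (type 1), so the static position error constant is infinite and e_ss = 1/(1+∞) = 0.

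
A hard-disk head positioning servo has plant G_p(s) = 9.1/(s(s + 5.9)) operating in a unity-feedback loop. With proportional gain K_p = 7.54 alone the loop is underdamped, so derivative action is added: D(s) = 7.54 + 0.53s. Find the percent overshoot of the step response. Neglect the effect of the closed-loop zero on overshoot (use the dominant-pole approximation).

6.94%

Forward path: (7.54 + 0.53s)·9.1/(s(s+5.9)). The closed-loop characteristic equation is s² + (5.9 + 9.1·0.53)s + 9.1·7.54 = 0.
That is s² + 10.72s + 68.61 = 0, so ω_n = 8.283 rad/s and ζ = 10.72/(2·8.283) = 0.6473.
%OS = 100·exp(−πζ/√(1−ζ²)) = 6.94%.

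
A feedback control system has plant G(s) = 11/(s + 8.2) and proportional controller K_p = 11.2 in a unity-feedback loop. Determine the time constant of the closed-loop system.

Closed-loop transfer function: T(s) = K_p·G(s)/(1 + K_p·G(s)) = 123.2/(s + 8.2 + 123.2) = 123.2/(s + 131.4).
Time constant τ = 1/131.4 = 0.00761 s.

τ = 0.00761 s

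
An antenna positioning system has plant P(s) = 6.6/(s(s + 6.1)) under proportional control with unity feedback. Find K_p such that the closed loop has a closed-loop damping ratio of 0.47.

Closed-loop characteristic equation: s² + 6.1s + K_p·6.6 = 0.
So ω_n = √(6.6K_p) and 2ζω_n = 6.1, giving ζ = 6.1/(2√(6.6K_p)).
Setting ζ = 0.47: √(6.6K_p) = 6.1/(2·0.47) = 6.489, so K_p = 42.11/6.6 = 6.38.

K_p = 6.38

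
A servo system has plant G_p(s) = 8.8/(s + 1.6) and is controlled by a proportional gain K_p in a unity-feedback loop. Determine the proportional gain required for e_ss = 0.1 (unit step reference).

The loop is type 0, so e_ss(step) = 1/(1 + K_pos) with K_pos = K_p·G_p(0).
G_p(0) = 5.5. Require 1/(1 + K_p·5.5) = 0.1, so 1 + 5.5·K_p = 10.
K_p = (10 − 1)/5.5 = 1.64.

K_p = 1.64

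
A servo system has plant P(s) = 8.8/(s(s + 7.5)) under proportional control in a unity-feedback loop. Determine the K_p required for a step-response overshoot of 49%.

K_p = 32.6

From %OS = 100·exp(−πζ/√(1−ζ²)) = 49%, ζ = −ln(0.49)/√(π²+ln²(0.49)) = 0.2214.
Characteristic equation s² + 7.5s + 8.8K_p = 0 gives ζ = 7.5/(2√(8.8K_p)).
Setting ζ = 0.2214: √(8.8K_p) = 7.5/(2·0.2214) = 16.94, so K_p = 286.8/8.8 = 32.6.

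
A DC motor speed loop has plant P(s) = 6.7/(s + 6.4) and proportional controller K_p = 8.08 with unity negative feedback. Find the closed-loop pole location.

s = -60.54

Closed-loop transfer function: T(s) = K_p·P(s)/(1 + K_p·P(s)) = 54.14/(s + 6.4 + 54.14) = 54.14/(s + 60.54).
The closed-loop pole is at s = −60.54.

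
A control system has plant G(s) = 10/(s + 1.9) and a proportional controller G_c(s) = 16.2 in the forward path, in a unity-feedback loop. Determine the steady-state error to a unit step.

The loop is type 0. Static position error constant K_pos = G_c(0)·G(0) = 16.2·5.263 = 85.26.
Steady-state error to a unit step: e_ss = 1/(1+K_pos) = 1/86.26 = 0.0116.

0.0116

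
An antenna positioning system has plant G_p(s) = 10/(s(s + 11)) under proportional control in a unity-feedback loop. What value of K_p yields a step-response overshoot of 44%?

K_p = 47.3

From %OS = 100·exp(−πζ/√(1−ζ²)) = 44%, ζ = −ln(0.44)/√(π²+ln²(0.44)) = 0.2528.
Characteristic equation s² + 11s + 10K_p = 0 gives ζ = 11/(2√(10K_p)).
Setting ζ = 0.2528: √(10K_p) = 11/(2·0.2528) = 21.75, so K_p = 473.2/10 = 47.3.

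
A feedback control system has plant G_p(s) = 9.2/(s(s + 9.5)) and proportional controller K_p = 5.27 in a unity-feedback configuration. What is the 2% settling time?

Closed-loop characteristic equation: s² + 9.5s + 48.48 = 0, so ω_n = 6.963 rad/s and ζ = 9.5/(2·6.963) = 0.6822.
2% settling time T_s ≈ 4/(ζω_n) = 4/4.75 = 0.842 s.

T_s ≈ 0.842 s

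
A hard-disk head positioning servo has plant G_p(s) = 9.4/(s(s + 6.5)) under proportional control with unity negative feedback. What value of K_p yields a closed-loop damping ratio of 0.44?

K_p = 5.8

Closed-loop characteristic equation: s² + 6.5s + K_p·9.4 = 0.
So ω_n = √(9.4K_p) and 2ζω_n = 6.5, giving ζ = 6.5/(2√(9.4K_p)).
Setting ζ = 0.44: √(9.4K_p) = 6.5/(2·0.44) = 7.386, so K_p = 54.56/9.4 = 5.8.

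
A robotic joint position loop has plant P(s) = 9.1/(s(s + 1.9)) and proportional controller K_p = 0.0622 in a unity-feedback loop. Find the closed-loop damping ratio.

The closed-loop denominator is s(s+1.9) + 0.0622·9.1 = s² + 1.9s + 0.566.
Matching s² + 2ζω_n s + ω_n²: ω_n = √0.566 = 0.7523 rad/s and 2ζω_n = 1.9, so ζ = 1.9/(2·0.7523) = 1.26.

ζ = 1.26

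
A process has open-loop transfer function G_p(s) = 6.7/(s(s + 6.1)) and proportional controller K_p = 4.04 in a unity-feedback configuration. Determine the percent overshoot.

10.3%

The closed-loop denominator s² + 6.1s + 27.07 gives ω_n = √27.07 = 5.203 and ζ = 6.1/(2ω_n) = 0.5862.
%OS = 100·exp(−πζ/√(1−ζ²)) = 100·exp(−π·0.5862/√0.6563) = 10.3%.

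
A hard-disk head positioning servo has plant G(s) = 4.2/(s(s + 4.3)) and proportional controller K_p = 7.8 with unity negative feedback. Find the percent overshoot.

28%

The closed-loop denominator s² + 4.3s + 32.76 gives ω_n = √32.76 = 5.724 and ζ = 4.3/(2ω_n) = 0.3756.
%OS = 100·exp(−πζ/√(1−ζ²)) = 100·exp(−π·0.3756/√0.8589) = 28%.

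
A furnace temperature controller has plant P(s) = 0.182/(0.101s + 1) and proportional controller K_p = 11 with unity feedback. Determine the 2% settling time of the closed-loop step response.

Closed loop: T(s) = K_p·P/(1+K_p·P) = 2.002/(0.101s + 1 + 2.002), with pole at s = −(1 + 2.002)/0.101 = −29.72.
τ = 1/29.72 = 0.03364 s, so 2% settling time ≈ 4τ = 0.135 s.

T_s ≈ 0.135 s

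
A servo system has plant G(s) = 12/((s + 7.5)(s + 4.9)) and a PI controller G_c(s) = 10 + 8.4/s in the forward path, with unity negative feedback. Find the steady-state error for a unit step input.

The open loop G_c(s)G(s) has a pole at the origin (type 1), so the static position error constant is infinite and e_ss = 1/(1+∞) = 0.

0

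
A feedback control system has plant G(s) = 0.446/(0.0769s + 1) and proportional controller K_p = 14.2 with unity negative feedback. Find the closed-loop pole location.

Closed loop: T(s) = K_p·G/(1+K_p·G) = 6.333/(0.0769s + 1 + 6.333), with pole at s = −(1 + 6.333)/0.0769 = −95.36.

s = -95.36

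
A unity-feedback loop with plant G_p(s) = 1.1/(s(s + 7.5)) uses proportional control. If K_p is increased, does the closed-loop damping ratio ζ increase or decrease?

decrease

ζ = 7.5/(2√(1.1K_p)); increasing K_p raises the denominator, so ζ falls.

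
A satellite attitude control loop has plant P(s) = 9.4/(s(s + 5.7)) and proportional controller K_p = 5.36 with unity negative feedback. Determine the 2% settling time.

From 1 + K_pP(s) = 0: s² + 5.7s + 50.38 = 0 ⇒ ω_n = 7.098, ζ = 0.4015.
2% settling time T_s ≈ 4/(ζω_n) = 4/2.85 = 1.4 s.

T_s ≈ 1.4 s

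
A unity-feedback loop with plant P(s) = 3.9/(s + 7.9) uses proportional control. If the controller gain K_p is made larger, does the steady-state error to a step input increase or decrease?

decrease

e_ss = 1/(1 + K_p·P(0)); a larger K_p raises the denominator, so e_ss decreases.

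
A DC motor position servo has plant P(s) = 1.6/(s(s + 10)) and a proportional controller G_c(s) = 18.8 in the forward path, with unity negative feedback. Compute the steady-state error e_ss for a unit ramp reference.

0.332

The loop has one pole at the origin (type 1). Velocity error constant K_v = lim_{s→0} s·G_c(s)P(s) = 18.8·1.6/10 = 3.008.
Steady-state error to a unit ramp: e_ss = 1/K_v = 0.332.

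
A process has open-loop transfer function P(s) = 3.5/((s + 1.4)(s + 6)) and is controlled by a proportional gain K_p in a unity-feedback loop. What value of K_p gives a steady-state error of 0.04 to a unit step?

Steady-state error for a unit step on this type-0 loop is 1/(1 + K_p·P(0)).
P(0) = 0.4167. Require 1/(1 + K_p·0.4167) = 0.04, so 1 + 0.4167·K_p = 25.
K_p = (25 − 1)/0.4167 = 57.6.

K_p = 57.6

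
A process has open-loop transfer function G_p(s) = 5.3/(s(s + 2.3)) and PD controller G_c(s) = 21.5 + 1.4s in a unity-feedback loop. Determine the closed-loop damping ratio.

ζ = 0.455

Forward path: (21.5 + 1.4s)·5.3/(s(s+2.3)). The closed-loop characteristic equation is s² + (2.3 + 5.3·1.4)s + 5.3·21.5 = 0.
That is s² + 9.72s + 114 = 0, so ω_n = 10.67 rad/s and ζ = 9.72/(2·10.67) = 0.4553.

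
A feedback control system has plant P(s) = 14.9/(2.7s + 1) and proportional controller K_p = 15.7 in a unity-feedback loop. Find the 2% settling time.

Closed loop: T(s) = K_p·P/(1+K_p·P) = 233.9/(2.7s + 1 + 233.9), with pole at s = −(1 + 233.9)/2.7 = −87.01.
τ = 1/87.01 = 0.01149 s, so 2% settling time ≈ 4τ = 0.046 s.

T_s ≈ 0.046 s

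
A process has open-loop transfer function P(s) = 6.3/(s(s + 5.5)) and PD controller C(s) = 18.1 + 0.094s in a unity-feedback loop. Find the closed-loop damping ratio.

Forward path: (18.1 + 0.094s)·6.3/(s(s+5.5)). The closed-loop characteristic equation is s² + (5.5 + 6.3·0.094)s + 6.3·18.1 = 0.
That is s² + 6.092s + 114 = 0, so ω_n = 10.68 rad/s and ζ = 6.092/(2·10.68) = 0.2853.

ζ = 0.285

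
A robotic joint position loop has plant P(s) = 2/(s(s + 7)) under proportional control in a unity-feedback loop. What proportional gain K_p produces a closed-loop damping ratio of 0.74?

K_p = 11.2

Closed-loop characteristic equation: s² + 7s + K_p·2 = 0.
So ω_n = √(2K_p) and 2ζω_n = 7, giving ζ = 7/(2√(2K_p)).
Setting ζ = 0.74: √(2K_p) = 7/(2·0.74) = 4.73, so K_p = 22.37/2 = 11.2.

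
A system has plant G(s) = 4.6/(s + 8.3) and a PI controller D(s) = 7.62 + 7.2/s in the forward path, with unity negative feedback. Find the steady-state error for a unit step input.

The open loop D(s)G(s) has a pole at the origin (type 1), so the static position error constant is infinite and e_ss = 1/(1+∞) = 0.

0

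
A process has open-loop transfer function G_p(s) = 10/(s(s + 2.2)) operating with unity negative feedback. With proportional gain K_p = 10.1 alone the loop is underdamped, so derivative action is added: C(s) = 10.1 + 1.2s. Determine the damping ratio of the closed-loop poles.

Forward path: (10.1 + 1.2s)·10/(s(s+2.2)). The closed-loop characteristic equation is s² + (2.2 + 10·1.2)s + 10·10.1 = 0.
That is s² + 14.2s + 101 = 0, so ω_n = 10.05 rad/s and ζ = 14.2/(2·10.05) = 0.7065.

ζ = 0.706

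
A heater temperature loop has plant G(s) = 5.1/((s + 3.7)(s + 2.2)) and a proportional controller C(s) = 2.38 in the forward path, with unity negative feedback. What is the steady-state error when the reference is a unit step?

The loop is type 0. Static position error constant K_pos = C(0)·G(0) = 2.38·0.6265 = 1.491.
Steady-state error to a unit step: e_ss = 1/(1+K_pos) = 1/2.491 = 0.401.

0.401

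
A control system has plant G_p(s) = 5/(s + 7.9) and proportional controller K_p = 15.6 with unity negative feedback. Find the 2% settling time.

Closed-loop transfer function: T(s) = K_p·G_p(s)/(1 + K_p·G_p(s)) = 78/(s + 7.9 + 78) = 78/(s + 85.9).
Time constant τ = 1/85.9 = 0.01164 s, so the 2% settling time is about 4τ = 0.0466 s.

T_s ≈ 0.0466 s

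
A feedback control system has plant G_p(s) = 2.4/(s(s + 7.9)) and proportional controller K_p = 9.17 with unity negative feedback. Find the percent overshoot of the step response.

Closed-loop characteristic equation: s² + 7.9s + 22.01 = 0, so ω_n = 4.691 rad/s and ζ = 7.9/(2·4.691) = 0.842.
%OS = 100·exp(−πζ/√(1−ζ²)) = 100·exp(−π·0.842/√0.2911) = 0.742%.

0.742%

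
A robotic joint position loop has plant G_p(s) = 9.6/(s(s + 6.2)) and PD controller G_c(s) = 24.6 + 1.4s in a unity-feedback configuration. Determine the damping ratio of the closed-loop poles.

Forward path: (24.6 + 1.4s)·9.6/(s(s+6.2)). The closed-loop characteristic equation is s² + (6.2 + 9.6·1.4)s + 9.6·24.6 = 0.
That is s² + 19.64s + 236.2 = 0, so ω_n = 15.37 rad/s and ζ = 19.64/(2·15.37) = 0.639.

ζ = 0.639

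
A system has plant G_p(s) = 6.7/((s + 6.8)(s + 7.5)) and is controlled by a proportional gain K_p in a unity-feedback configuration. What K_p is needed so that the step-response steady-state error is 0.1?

K_p = 68.5

For a type-0 loop with proportional control, e_ss = 1/(1 + K_p·G_p(0)).
G_p(0) = 0.1314. Require 1/(1 + K_p·0.1314) = 0.1, so 1 + 0.1314·K_p = 10.
K_p = (10 − 1)/0.1314 = 68.5.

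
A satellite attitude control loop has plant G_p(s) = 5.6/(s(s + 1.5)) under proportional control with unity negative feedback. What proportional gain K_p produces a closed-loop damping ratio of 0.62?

K_p = 0.261

Closed-loop characteristic equation: s² + 1.5s + K_p·5.6 = 0.
So ω_n = √(5.6K_p) and 2ζω_n = 1.5, giving ζ = 1.5/(2√(5.6K_p)).
Setting ζ = 0.62: √(5.6K_p) = 1.5/(2·0.62) = 1.21, so K_p = 1.463/5.6 = 0.261.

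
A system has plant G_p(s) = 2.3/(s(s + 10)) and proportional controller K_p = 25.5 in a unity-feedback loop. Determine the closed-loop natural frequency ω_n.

ω_n = 7.66 rad/s

1 + K_p·G_p(s) = 0 gives s² + 10s + 58.65 = 0.
Matching s² + 2ζω_n s + ω_n²: ω_n = √58.65 = 7.658 rad/s and 2ζω_n = 10, so ζ = 10/(2·7.658) = 0.653.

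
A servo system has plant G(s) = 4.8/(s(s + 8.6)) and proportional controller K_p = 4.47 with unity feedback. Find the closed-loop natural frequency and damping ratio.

ω_n = 4.63 rad/s, ζ = 0.928

With unity feedback the closed-loop characteristic equation is s² + 8.6s + 4.47·4.8 = s² + 8.6s + 21.46 = 0.
So ω_n² = 21.46 ⇒ ω_n = 4.632 rad/s, and ζ = 8.6/(2ω_n) = 0.928.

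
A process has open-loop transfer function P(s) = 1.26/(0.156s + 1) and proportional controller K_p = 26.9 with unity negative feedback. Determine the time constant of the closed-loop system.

Closed loop: T(s) = K_p·P/(1+K_p·P) = 33.89/(0.156s + 1 + 33.89), with pole at s = −(1 + 33.89)/0.156 = −223.7.
Closed-loop time constant τ = 1/223.7 = 0.00447 s.

τ = 0.00447 s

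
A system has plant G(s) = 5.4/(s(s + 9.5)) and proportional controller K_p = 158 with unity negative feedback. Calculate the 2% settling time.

T_s ≈ 0.842 s

From 1 + K_pG(s) = 0: s² + 9.5s + 853.2 = 0 ⇒ ω_n = 29.21, ζ = 0.1626.
2% settling time T_s ≈ 4/(ζω_n) = 4/4.75 = 0.842 s.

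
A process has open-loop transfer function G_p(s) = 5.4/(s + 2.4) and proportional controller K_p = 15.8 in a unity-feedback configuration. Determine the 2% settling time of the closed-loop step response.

Closed-loop transfer function: T(s) = K_p·G_p(s)/(1 + K_p·G_p(s)) = 85.32/(s + 2.4 + 85.32) = 85.32/(s + 87.72).
Time constant τ = 1/87.72 = 0.0114 s, so the 2% settling time is about 4τ = 0.0456 s.

T_s ≈ 0.0456 s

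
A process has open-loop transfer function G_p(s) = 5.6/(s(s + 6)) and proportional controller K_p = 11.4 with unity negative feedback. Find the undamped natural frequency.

ω_n = 7.99 rad/s

1 + K_p·G_p(s) = 0 gives s² + 6s + 63.84 = 0.
Matching s² + 2ζω_n s + ω_n²: ω_n = √63.84 = 7.99 rad/s and 2ζω_n = 6, so ζ = 6/(2·7.99) = 0.375.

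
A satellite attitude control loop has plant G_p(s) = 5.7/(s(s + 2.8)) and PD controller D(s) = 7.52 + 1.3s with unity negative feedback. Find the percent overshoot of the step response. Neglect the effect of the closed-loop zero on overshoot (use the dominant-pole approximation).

2%

Forward path: (7.52 + 1.3s)·5.7/(s(s+2.8)). The closed-loop characteristic equation is s² + (2.8 + 5.7·1.3)s + 5.7·7.52 = 0.
That is s² + 10.21s + 42.86 = 0, so ω_n = 6.547 rad/s and ζ = 10.21/(2·6.547) = 0.7797.
%OS = 100·exp(−πζ/√(1−ζ²)) = 2%.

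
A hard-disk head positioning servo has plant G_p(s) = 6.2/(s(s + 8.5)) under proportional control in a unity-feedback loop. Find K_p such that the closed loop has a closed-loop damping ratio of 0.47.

Closed-loop characteristic equation: s² + 8.5s + K_p·6.2 = 0.
So ω_n = √(6.2K_p) and 2ζω_n = 8.5, giving ζ = 8.5/(2√(6.2K_p)).
Setting ζ = 0.47: √(6.2K_p) = 8.5/(2·0.47) = 9.043, so K_p = 81.77/6.2 = 13.2.

K_p = 13.2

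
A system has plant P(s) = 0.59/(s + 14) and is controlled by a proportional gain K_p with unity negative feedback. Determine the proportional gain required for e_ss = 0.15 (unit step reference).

K_p = 134

The loop is type 0, so e_ss(step) = 1/(1 + K_pos) with K_pos = K_p·P(0).
P(0) = 0.04214. Require 1/(1 + K_p·0.04214) = 0.15, so 1 + 0.04214·K_p = 6.667.
K_p = (6.667 − 1)/0.04214 = 134.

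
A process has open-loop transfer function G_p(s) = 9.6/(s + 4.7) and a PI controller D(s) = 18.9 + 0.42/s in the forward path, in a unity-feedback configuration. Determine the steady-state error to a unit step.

The open loop D(s)G_p(s) has a pole at the origin (type 1), so the static position error constant is infinite and e_ss = 1/(1+∞) = 0.

0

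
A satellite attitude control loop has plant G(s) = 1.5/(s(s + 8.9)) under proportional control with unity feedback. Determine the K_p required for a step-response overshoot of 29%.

From %OS = 100·exp(−πζ/√(1−ζ²)) = 29%, ζ = −ln(0.29)/√(π²+ln²(0.29)) = 0.3666.
Characteristic equation s² + 8.9s + 1.5K_p = 0 gives ζ = 8.9/(2√(1.5K_p)).
Setting ζ = 0.3666: √(1.5K_p) = 8.9/(2·0.3666) = 12.14, so K_p = 147.3/1.5 = 98.2.

K_p = 98.2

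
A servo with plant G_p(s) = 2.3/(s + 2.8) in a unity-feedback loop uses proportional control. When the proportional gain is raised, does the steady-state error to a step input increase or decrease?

decrease

The position error constant K_pos = K_p·G_p(0) grows with K_p, and e_ss = 1/(1+K_pos) falls.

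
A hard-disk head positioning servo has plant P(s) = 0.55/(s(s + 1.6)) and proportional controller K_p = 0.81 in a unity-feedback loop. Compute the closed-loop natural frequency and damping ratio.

ω_n = 0.667 rad/s, ζ = 1.2

1 + K_p·P(s) = 0 gives s² + 1.6s + 0.4455 = 0.
So ω_n² = 0.4455 ⇒ ω_n = 0.6675 rad/s, and ζ = 1.6/(2ω_n) = 1.2.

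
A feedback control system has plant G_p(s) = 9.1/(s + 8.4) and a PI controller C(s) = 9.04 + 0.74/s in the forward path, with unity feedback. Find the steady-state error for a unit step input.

The open loop C(s)G_p(s) has a pole at the origin (type 1), so the static position error constant is infinite and e_ss = 1/(1+∞) = 0.

0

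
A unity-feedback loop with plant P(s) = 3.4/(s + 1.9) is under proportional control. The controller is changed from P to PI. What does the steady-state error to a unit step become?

0

The integrator makes K_pos = lim_{s→0} C(s)G(s) infinite, so e_ss = 1/(1+K_pos) = 0.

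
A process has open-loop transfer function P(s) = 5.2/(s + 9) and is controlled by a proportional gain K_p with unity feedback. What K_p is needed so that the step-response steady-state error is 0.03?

For a type-0 loop with proportional control, e_ss = 1/(1 + K_p·P(0)).
P(0) = 0.5778. Require 1/(1 + K_p·0.5778) = 0.03, so 1 + 0.5778·K_p = 33.33.
K_p = (33.33 − 1)/0.5778 = 56.

K_p = 56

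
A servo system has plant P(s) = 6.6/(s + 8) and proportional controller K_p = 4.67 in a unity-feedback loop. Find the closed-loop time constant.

Closed-loop transfer function: T(s) = K_p·P(s)/(1 + K_p·P(s)) = 30.82/(s + 8 + 30.82) = 30.82/(s + 38.82).
Time constant τ = 1/38.82 = 0.0258 s.

τ = 0.0258 s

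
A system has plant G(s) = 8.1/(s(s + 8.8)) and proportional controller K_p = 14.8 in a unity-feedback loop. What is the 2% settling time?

T_s ≈ 0.909 s

Closed-loop characteristic equation: s² + 8.8s + 119.9 = 0, so ω_n = 10.95 rad/s and ζ = 8.8/(2·10.95) = 0.4019.
2% settling time T_s ≈ 4/(ζω_n) = 4/4.4 = 0.909 s.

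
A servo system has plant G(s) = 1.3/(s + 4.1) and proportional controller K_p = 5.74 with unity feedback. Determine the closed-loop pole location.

Closed-loop transfer function: T(s) = K_p·G(s)/(1 + K_p·G(s)) = 7.462/(s + 4.1 + 7.462) = 7.462/(s + 11.56).
The closed-loop pole is at s = −11.56.

s = -11.56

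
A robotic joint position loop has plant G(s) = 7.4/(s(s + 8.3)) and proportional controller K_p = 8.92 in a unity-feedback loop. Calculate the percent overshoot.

Closed-loop characteristic equation: s² + 8.3s + 66.01 = 0, so ω_n = 8.125 rad/s and ζ = 8.3/(2·8.125) = 0.5108.
%OS = 100·exp(−πζ/√(1−ζ²)) = 100·exp(−π·0.5108/√0.7391) = 15.5%.

15.5%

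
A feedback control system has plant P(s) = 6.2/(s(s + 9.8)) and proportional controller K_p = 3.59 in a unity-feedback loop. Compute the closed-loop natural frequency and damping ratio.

The closed-loop denominator is s(s+9.8) + 3.59·6.2 = s² + 9.8s + 22.26.
Matching s² + 2ζω_n s + ω_n²: ω_n = √22.26 = 4.718 rad/s and 2ζω_n = 9.8, so ζ = 9.8/(2·4.718) = 1.04.

ω_n = 4.72 rad/s, ζ = 1.04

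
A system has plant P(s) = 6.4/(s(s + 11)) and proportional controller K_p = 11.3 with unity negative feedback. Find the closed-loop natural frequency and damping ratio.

ω_n = 8.5 rad/s, ζ = 0.647

1 + K_p·P(s) = 0 gives s² + 11s + 72.32 = 0.
Matching s² + 2ζω_n s + ω_n²: ω_n = √72.32 = 8.504 rad/s and 2ζω_n = 11, so ζ = 11/(2·8.504) = 0.647.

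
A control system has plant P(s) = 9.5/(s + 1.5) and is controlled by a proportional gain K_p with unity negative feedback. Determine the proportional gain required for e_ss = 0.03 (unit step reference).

Steady-state error for a unit step on this type-0 loop is 1/(1 + K_p·P(0)).
P(0) = 6.333. Require 1/(1 + K_p·6.333) = 0.03, so 1 + 6.333·K_p = 33.33.
K_p = (33.33 − 1)/6.333 = 5.11.

K_p = 5.11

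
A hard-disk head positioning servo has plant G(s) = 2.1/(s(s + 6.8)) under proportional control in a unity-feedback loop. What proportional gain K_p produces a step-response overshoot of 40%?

K_p = 70.2

From %OS = 100·exp(−πζ/√(1−ζ²)) = 40%, ζ = −ln(0.4)/√(π²+ln²(0.4)) = 0.28.
Characteristic equation s² + 6.8s + 2.1K_p = 0 gives ζ = 6.8/(2√(2.1K_p)).
Setting ζ = 0.28: √(2.1K_p) = 6.8/(2·0.28) = 12.14, so K_p = 147.5/2.1 = 70.2.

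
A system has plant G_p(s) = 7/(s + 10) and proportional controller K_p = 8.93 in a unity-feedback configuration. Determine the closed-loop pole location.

s = -72.51

Closed-loop transfer function: T(s) = K_p·G_p(s)/(1 + K_p·G_p(s)) = 62.51/(s + 10 + 62.51) = 62.51/(s + 72.51).
The closed-loop pole is at s = −72.51.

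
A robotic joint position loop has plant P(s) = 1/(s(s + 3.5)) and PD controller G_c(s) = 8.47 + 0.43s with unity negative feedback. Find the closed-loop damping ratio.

ζ = 0.675

Forward path: (8.47 + 0.43s)·1/(s(s+3.5)). The closed-loop characteristic equation is s² + (3.5 + 1·0.43)s + 1·8.47 = 0.
That is s² + 3.93s + 8.47 = 0, so ω_n = 2.91 rad/s and ζ = 3.93/(2·2.91) = 0.6752.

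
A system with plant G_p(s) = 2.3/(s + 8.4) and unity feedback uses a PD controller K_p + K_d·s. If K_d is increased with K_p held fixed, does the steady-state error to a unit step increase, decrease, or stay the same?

unchanged

At s = 0 the derivative term contributes nothing: C(0) = K_p regardless of K_d, so K_pos = K_p·G_p(0) and e_ss are unchanged.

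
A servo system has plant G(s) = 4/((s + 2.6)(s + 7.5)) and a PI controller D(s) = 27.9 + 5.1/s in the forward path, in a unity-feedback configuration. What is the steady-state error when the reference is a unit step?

0

The open loop D(s)G(s) has a pole at the origin (type 1), so the static position error constant is infinite and e_ss = 1/(1+∞) = 0.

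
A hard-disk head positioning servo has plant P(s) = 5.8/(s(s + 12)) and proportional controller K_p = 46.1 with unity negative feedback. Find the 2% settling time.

The closed-loop denominator s² + 12s + 267.4 gives ω_n = √267.4 = 16.35 and ζ = 12/(2ω_n) = 0.3669.
2% settling time T_s ≈ 4/(ζω_n) = 4/6 = 0.667 s.

T_s ≈ 0.667 s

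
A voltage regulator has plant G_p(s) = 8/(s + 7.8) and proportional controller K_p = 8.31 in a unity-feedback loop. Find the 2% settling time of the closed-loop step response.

Closed-loop transfer function: T(s) = K_p·G_p(s)/(1 + K_p·G_p(s)) = 66.48/(s + 7.8 + 66.48) = 66.48/(s + 74.28).
Time constant τ = 1/74.28 = 0.01346 s, so the 2% settling time is about 4τ = 0.0539 s.

T_s ≈ 0.0539 s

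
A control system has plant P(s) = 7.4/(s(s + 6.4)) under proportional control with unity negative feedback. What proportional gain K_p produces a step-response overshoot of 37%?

From %OS = 100·exp(−πζ/√(1−ζ²)) = 37%, ζ = −ln(0.37)/√(π²+ln²(0.37)) = 0.3017.
Characteristic equation s² + 6.4s + 7.4K_p = 0 gives ζ = 6.4/(2√(7.4K_p)).
Setting ζ = 0.3017: √(7.4K_p) = 6.4/(2·0.3017) = 10.61, so K_p = 112.5/7.4 = 15.2.

K_p = 15.2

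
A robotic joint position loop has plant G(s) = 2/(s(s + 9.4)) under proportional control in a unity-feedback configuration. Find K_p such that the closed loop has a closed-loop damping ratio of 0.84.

K_p = 15.7

Closed-loop characteristic equation: s² + 9.4s + K_p·2 = 0.
So ω_n = √(2K_p) and 2ζω_n = 9.4, giving ζ = 9.4/(2√(2K_p)).
Setting ζ = 0.84: √(2K_p) = 9.4/(2·0.84) = 5.595, so K_p = 31.31/2 = 15.7.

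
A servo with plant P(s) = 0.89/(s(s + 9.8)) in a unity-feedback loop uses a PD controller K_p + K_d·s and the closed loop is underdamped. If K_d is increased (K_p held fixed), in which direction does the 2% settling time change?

Characteristic equation s² + (9.8 + 0.89K_d)s + 0.89K_p = 0: raising K_d increases ζω_n = (9.8+0.89K_d)/2 while the loop stays underdamped, so T_s ≈ 4/(ζω_n) decreases.

decrease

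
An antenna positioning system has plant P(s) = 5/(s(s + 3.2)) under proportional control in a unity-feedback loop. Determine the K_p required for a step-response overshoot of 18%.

K_p = 2.23

From %OS = 100·exp(−πζ/√(1−ζ²)) = 18%, ζ = −ln(0.18)/√(π²+ln²(0.18)) = 0.4791.
Characteristic equation s² + 3.2s + 5K_p = 0 gives ζ = 3.2/(2√(5K_p)).
Setting ζ = 0.4791: √(5K_p) = 3.2/(2·0.4791) = 3.34, so K_p = 11.15/5 = 2.23.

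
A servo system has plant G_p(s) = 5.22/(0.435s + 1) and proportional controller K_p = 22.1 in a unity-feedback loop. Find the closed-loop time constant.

Closed loop: T(s) = K_p·G_p/(1+K_p·G_p) = 115.4/(0.435s + 1 + 115.4), with pole at s = −(1 + 115.4)/0.435 = −267.5.
Closed-loop time constant τ = 1/267.5 = 0.00374 s.

τ = 0.00374 s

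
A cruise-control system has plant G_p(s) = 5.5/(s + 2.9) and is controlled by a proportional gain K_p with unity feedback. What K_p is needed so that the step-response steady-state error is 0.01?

For a type-0 loop with proportional control, e_ss = 1/(1 + K_p·G_p(0)).
G_p(0) = 1.897. Require 1/(1 + K_p·1.897) = 0.01, so 1 + 1.897·K_p = 100.
K_p = (100 − 1)/1.897 = 52.2.

K_p = 52.2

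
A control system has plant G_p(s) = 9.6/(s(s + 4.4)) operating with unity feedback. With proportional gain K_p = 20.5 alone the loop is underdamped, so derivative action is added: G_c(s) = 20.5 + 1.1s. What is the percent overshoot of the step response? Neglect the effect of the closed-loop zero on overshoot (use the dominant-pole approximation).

13.8%

Forward path: (20.5 + 1.1s)·9.6/(s(s+4.4)). The closed-loop characteristic equation is s² + (4.4 + 9.6·1.1)s + 9.6·20.5 = 0.
That is s² + 14.96s + 196.8 = 0, so ω_n = 14.03 rad/s and ζ = 14.96/(2·14.03) = 0.5332.
%OS = 100·exp(−πζ/√(1−ζ²)) = 13.8%.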